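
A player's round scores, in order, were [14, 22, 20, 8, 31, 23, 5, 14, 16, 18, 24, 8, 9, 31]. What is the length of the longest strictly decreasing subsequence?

4

Let dp[i] be the longest strictly decreasing subsequence ending at i:
i:      1  2  3  4  5  6  7  8  9 10 11 12 13 14
a[i]:  14 22 20  8 31 23  5 14 16 18 24  8  9 31
dp:     1  1  2  3  1  2  4  3  3  3  2  4  4  1
Maximum is 4.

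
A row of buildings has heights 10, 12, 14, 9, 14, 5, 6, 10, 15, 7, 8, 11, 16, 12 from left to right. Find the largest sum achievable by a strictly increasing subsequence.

67

Let S[i] be the best sum of a strictly increasing subsequence ending at i:
i:      1  2  3  4  5  6  7  8  9 10 11 12 13 14
a[i]:  10 12 14  9 14  5  6 10 15  7  8 11 16 12
S:     10 22 36  9 36  5 11 21 51 18 26 37 67 49
Maximum is 67 (e.g. 10 + 12 + 14 + 15 + 16).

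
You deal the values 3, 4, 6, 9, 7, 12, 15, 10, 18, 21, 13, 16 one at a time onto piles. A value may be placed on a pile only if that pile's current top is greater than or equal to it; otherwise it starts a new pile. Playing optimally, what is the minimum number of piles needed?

Place each on the leftmost legal pile:
3 → new pile 1 (tops now [3])
4 → new pile 2 (tops now [3, 4])
6 → new pile 3 (tops now [3, 4, 6])
9 → new pile 4 (tops now [3, 4, 6, 9])
7 → pile 4 (tops now [3, 4, 6, 7])
12 → new pile 5 (tops now [3, 4, 6, 7, 12])
15 → new pile 6 (tops now [3, 4, 6, 7, 12, 15])
10 → pile 5 (tops now [3, 4, 6, 7, 10, 15])
18 → new pile 7 (tops now [3, 4, 6, 7, 10, 15, 18])
21 → new pile 8 (tops now [3, 4, 6, 7, 10, 15, 18, 21])
13 → pile 6 (tops now [3, 4, 6, 7, 10, 13, 18, 21])
16 → pile 7 (tops now [3, 4, 6, 7, 10, 13, 16, 21])
Eight piles.

8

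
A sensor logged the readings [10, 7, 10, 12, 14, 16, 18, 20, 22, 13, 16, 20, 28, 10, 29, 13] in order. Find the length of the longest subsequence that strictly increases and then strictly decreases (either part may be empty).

inc[i] = longest strictly increasing subsequence ending at i; dec[i] = longest strictly decreasing subsequence starting at i:
i:      1  2  3  4  5  6  7  8  9 10 11 12 13 14 15 16
a[i]:  10  7 10 12 14 16 18 20 22 13 16 20 28 10 29 13
inc:    1  1  2  3  4  5  6  7  8  4  5  7  9  2 10  4
dec:    2  1  1  2  3  3  3  3  3  2  2  2  2  1  2  1
Best peak at i=15 (value 29): inc=10, dec=2, length 10+2−1 = 11.

11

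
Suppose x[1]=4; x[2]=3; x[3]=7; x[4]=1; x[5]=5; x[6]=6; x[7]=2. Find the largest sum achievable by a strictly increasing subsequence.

Let S[i] be the best sum of a strictly increasing subsequence ending at i:
i:      1  2  3  4  5  6  7
x[i]:   4  3  7  1  5  6  2
S:      4  3 11  1  9 15  3
Maximum is 15 (e.g. 4 + 5 + 6).

15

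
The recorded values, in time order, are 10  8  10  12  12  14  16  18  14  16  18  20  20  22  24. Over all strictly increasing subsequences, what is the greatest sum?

144

Let S[i] be the best sum of a strictly increasing subsequence ending at i:
i:       1   2   3   4   5   6   7   8   9  10  11  12  13  14  15
a[i]:   10   8  10  12  12  14  16  18  14  16  18  20  20  22  24
S:      10   8  18  30  30  44  60  78  44  60  78  98  98 120 144
Maximum is 144 (e.g. 8 + 10 + 12 + 14 + 16 + 18 + 20 + 22 + 24).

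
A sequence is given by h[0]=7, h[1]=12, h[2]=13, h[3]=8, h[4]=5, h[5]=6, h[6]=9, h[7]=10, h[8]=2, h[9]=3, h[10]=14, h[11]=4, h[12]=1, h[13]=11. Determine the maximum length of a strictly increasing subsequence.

Let dp[i] be the length of the longest such subsequence ending at index i:
i:      0  1  2  3  4  5  6  7  8  9 10 11 12 13
h[i]:   7 12 13  8  5  6  9 10  2  3 14  4  1 11
dp:     1  2  3  2  1  2  3  4  1  2  5  3  1  5
Maximum dp value is 5.

5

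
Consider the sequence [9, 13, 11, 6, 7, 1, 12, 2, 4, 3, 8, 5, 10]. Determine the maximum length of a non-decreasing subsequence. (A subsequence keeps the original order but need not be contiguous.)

Track the smallest tail for each achievable length (allowing ties):
9 → extends → [9]
13 → extends → [9, 13]
11 → replaces 13 → [9, 11]
6 → replaces 9 → [6, 11]
7 → replaces 11 → [6, 7]
1 → replaces 6 → [1, 7]
12 → extends → [1, 7, 12]
2 → replaces 7 → [1, 2, 12]
4 → replaces 12 → [1, 2, 4]
3 → replaces 4 → [1, 2, 3]
8 → extends → [1, 2, 3, 8]
5 → replaces 8 → [1, 2, 3, 5]
10 → extends → [1, 2, 3, 5, 10]
Five tails, so the longest non-decreasing subsequence has length 5 (e.g. 1, 2, 4, 8, 10).

5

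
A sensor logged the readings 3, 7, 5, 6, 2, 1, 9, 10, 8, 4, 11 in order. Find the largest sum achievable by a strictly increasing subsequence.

Let S[i] be the best sum of a strictly increasing subsequence ending at i:
i:      1  2  3  4  5  6  7  8  9 10 11
a[i]:   3  7  5  6  2  1  9 10  8  4 11
S:      3 10  8 14  2  1 23 33 22  7 44
Maximum is 44 (e.g. 3 + 5 + 6 + 9 + 10 + 11).

44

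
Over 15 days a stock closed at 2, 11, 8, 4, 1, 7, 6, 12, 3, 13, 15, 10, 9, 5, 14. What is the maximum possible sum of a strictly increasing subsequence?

53

Let S[i] be the best sum of a strictly increasing subsequence ending at i:
i:      1  2  3  4  5  6  7  8  9 10 11 12 13 14 15
a[i]:   2 11  8  4  1  7  6 12  3 13 15 10  9  5 14
S:      2 13 10  6  1 13 12 25  5 38 53 23 22 11 52
Maximum is 53 (e.g. 2 + 4 + 7 + 12 + 13 + 15).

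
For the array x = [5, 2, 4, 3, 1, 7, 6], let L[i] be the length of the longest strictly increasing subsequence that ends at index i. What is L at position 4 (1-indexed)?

dp[i] = 1 + max{dp[j] : j<i, x[j]<x[i]} (or 1 if no such j):
i:     1 2 3 4 5 6 7
x[i]:  5 2 4 3 1 7 6
dp:    1 1 2 2 1 3 3
At index 4 the value is 2.

2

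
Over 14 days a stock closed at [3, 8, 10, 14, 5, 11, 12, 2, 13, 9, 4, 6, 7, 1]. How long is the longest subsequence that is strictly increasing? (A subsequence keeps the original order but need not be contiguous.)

Track the smallest tail for each achievable length (strict):
3 → extends → [3]
8 → extends → [3, 8]
10 → extends → [3, 8, 10]
14 → extends → [3, 8, 10, 14]
5 → replaces 8 → [3, 5, 10, 14]
11 → replaces 14 → [3, 5, 10, 11]
12 → extends → [3, 5, 10, 11, 12]
2 → replaces 3 → [2, 5, 10, 11, 12]
13 → extends → [2, 5, 10, 11, 12, 13]
9 → replaces 10 → [2, 5, 9, 11, 12, 13]
4 → replaces 5 → [2, 4, 9, 11, 12, 13]
6 → replaces 9 → [2, 4, 6, 11, 12, 13]
7 → replaces 11 → [2, 4, 6, 7, 12, 13]
1 → replaces 2 → [1, 4, 6, 7, 12, 13]
Six tails, so the longest strictly increasing subsequence has length 6 (e.g. 3, 8, 10, 11, 12, 13).

6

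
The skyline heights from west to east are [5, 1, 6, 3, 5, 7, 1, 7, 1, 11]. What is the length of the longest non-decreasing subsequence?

6

Track the smallest tail for each achievable length (allowing ties):
5 → extends → [5]
1 → replaces 5 → [1]
6 → extends → [1, 6]
3 → replaces 6 → [1, 3]
5 → extends → [1, 3, 5]
7 → extends → [1, 3, 5, 7]
1 → replaces 3 → [1, 1, 5, 7]
7 → extends → [1, 1, 5, 7, 7]
1 → replaces 5 → [1, 1, 1, 7, 7]
11 → extends → [1, 1, 1, 7, 7, 11]
Six tails, so the longest non-decreasing subsequence has length 6 (e.g. 1, 3, 5, 7, 7, 11).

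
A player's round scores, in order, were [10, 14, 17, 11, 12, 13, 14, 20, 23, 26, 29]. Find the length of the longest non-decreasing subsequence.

9

Let dp[i] be the length of the longest such subsequence ending at index i:
i:      1  2  3  4  5  6  7  8  9 10 11
a[i]:  10 14 17 11 12 13 14 20 23 26 29
dp:     1  2  3  2  3  4  5  6  7  8  9
Maximum dp value is 9.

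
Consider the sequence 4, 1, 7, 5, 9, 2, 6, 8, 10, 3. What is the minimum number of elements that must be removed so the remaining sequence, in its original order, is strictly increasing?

Fewest deletions = n − (longest strictly increasing subsequence).
Patience tails:
4 → extends → [4]
1 → replaces 4 → [1]
7 → extends → [1, 7]
5 → replaces 7 → [1, 5]
9 → extends → [1, 5, 9]
2 → replaces 5 → [1, 2, 9]
6 → replaces 9 → [1, 2, 6]
8 → extends → [1, 2, 6, 8]
10 → extends → [1, 2, 6, 8, 10]
3 → replaces 6 → [1, 2, 3, 8, 10]
Longest strictly increasing subsequence has length 5, so deletions = 10 − 5 = 5.

5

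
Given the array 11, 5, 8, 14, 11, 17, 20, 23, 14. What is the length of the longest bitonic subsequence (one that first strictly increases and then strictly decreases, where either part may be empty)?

7

inc[i] = longest strictly increasing subsequence ending at i; dec[i] = longest strictly decreasing subsequence starting at i:
i:      1  2  3  4  5  6  7  8  9
a[i]:  11  5  8 14 11 17 20 23 14
inc:    1  1  2  3  3  4  5  6  4
dec:    2  1  1  2  1  2  2  2  1
Best peak at i=8 (value 23): inc=6, dec=2, length 6+2−1 = 7.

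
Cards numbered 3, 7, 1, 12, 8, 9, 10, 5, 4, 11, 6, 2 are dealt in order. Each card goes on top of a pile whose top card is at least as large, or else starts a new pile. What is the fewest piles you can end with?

6

The minimum number of non-increasing subsequences covering a sequence equals the length of its longest strictly increasing subsequence.
LIS length is 6 (e.g. 3, 7, 8, 9, 10, 11), so 6 piles are needed.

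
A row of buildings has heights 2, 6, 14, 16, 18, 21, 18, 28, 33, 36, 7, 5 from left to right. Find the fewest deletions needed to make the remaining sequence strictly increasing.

3

Fewest deletions = n − (longest strictly increasing subsequence).
i:      1  2  3  4  5  6  7  8  9 10 11 12
a[i]:   2  6 14 16 18 21 18 28 33 36  7  5
dp:     1  2  3  4  5  6  5  7  8  9  3  2
max dp = 9, so deletions = 12 − 9 = 3.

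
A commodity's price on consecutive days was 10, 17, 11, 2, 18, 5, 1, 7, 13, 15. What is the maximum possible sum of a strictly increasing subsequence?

49

Let S[i] be the best sum of a strictly increasing subsequence ending at i:
i:      1  2  3  4  5  6  7  8  9 10
a[i]:  10 17 11  2 18  5  1  7 13 15
S:     10 27 21  2 45  7  1 14 34 49
Maximum is 49 (e.g. 10 + 11 + 13 + 15).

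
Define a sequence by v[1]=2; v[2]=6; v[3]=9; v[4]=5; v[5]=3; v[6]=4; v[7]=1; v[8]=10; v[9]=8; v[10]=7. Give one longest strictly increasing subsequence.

Patience tails give the LIS length; then backtrack through the dp parents:
2 → extends → [2]
6 → extends → [2, 6]
9 → extends → [2, 6, 9]
5 → replaces 6 → [2, 5, 9]
3 → replaces 5 → [2, 3, 9]
4 → replaces 9 → [2, 3, 4]
1 → replaces 2 → [1, 3, 4]
10 → extends → [1, 3, 4, 10]
8 → replaces 10 → [1, 3, 4, 8]
7 → replaces 8 → [1, 3, 4, 7]
Length 4; one witness is 2, 6, 9, 10.

2, 6, 9, 10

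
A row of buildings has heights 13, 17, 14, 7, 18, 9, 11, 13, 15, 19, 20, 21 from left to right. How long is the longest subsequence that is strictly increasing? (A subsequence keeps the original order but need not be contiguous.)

Track the smallest tail for each achievable length (strict):
13 → extends → [13]
17 → extends → [13, 17]
14 → replaces 17 → [13, 14]
7 → replaces 13 → [7, 14]
18 → extends → [7, 14, 18]
9 → replaces 14 → [7, 9, 18]
11 → replaces 18 → [7, 9, 11]
13 → extends → [7, 9, 11, 13]
15 → extends → [7, 9, 11, 13, 15]
19 → extends → [7, 9, 11, 13, 15, 19]
20 → extends → [7, 9, 11, 13, 15, 19, 20]
21 → extends → [7, 9, 11, 13, 15, 19, 20, 21]
Eight tails, so the longest strictly increasing subsequence has length 8 (e.g. 7, 9, 11, 13, 15, 19, 20, 21).

8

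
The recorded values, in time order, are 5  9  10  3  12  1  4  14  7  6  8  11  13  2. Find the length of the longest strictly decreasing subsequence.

4

Negate each value so 'decreasing' becomes 'increasing', then run patience tails on the negated sequence:
-5 → extends → [-5]
-9 → replaces -5 → [-9]
-10 → replaces -9 → [-10]
-3 → extends → [-10, -3]
-12 → replaces -10 → [-12, -3]
-1 → extends → [-12, -3, -1]
-4 → replaces -3 → [-12, -4, -1]
-14 → replaces -12 → [-14, -4, -1]
-7 → replaces -4 → [-14, -7, -1]
-6 → replaces -1 → [-14, -7, -6]
-8 → replaces -7 → [-14, -8, -6]
-11 → replaces -8 → [-14, -11, -6]
-13 → replaces -11 → [-14, -13, -6]
-2 → extends → [-14, -13, -6, -2]
Four tails, so the longest strictly decreasing subsequence of the original has length 4.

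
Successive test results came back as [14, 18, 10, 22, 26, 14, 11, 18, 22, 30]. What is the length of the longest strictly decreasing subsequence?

3

Let dp[i] be the longest strictly decreasing subsequence ending at i:
i:      1  2  3  4  5  6  7  8  9 10
a[i]:  14 18 10 22 26 14 11 18 22 30
dp:     1  1  2  1  1  2  3  2  2  1
Maximum is 3.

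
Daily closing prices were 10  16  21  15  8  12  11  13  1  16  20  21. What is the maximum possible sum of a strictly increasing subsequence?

Let S[i] be the best sum of a strictly increasing subsequence ending at i:
i:      1  2  3  4  5  6  7  8  9 10 11 12
a[i]:  10 16 21 15  8 12 11 13  1 16 20 21
S:     10 26 47 25  8 22 21 35  1 51 71 92
Maximum is 92 (e.g. 10 + 12 + 13 + 16 + 20 + 21).

92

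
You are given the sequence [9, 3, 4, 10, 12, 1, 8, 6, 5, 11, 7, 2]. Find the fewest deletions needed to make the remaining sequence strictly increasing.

8

Fewest deletions = n − (longest strictly increasing subsequence).
Patience tails:
9 → extends → [9]
3 → replaces 9 → [3]
4 → extends → [3, 4]
10 → extends → [3, 4, 10]
12 → extends → [3, 4, 10, 12]
1 → replaces 3 → [1, 4, 10, 12]
8 → replaces 10 → [1, 4, 8, 12]
6 → replaces 8 → [1, 4, 6, 12]
5 → replaces 6 → [1, 4, 5, 12]
11 → replaces 12 → [1, 4, 5, 11]
7 → replaces 11 → [1, 4, 5, 7]
2 → replaces 4 → [1, 2, 5, 7]
Longest strictly increasing subsequence has length 4, so deletions = 12 − 4 = 8.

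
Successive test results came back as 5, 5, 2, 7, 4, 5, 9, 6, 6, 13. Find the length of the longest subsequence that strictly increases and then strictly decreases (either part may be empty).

5

inc[i] = longest strictly increasing subsequence ending at i; dec[i] = longest strictly decreasing subsequence starting at i:
i:      1  2  3  4  5  6  7  8  9 10
a[i]:   5  5  2  7  4  5  9  6  6 13
inc:    1  1  1  2  2  3  4  4  4  5
dec:    2  2  1  2  1  1  2  1  1  1
Best peak at i=7 (value 9): inc=4, dec=2, length 4+2−1 = 5.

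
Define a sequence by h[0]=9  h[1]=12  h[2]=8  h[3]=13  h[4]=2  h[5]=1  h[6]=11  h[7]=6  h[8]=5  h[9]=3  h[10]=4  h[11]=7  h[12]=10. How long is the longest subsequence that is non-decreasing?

5

Track the smallest tail for each achievable length (allowing ties):
9 → extends → [9]
12 → extends → [9, 12]
8 → replaces 9 → [8, 12]
13 → extends → [8, 12, 13]
2 → replaces 8 → [2, 12, 13]
1 → replaces 2 → [1, 12, 13]
11 → replaces 12 → [1, 11, 13]
6 → replaces 11 → [1, 6, 13]
5 → replaces 6 → [1, 5, 13]
3 → replaces 5 → [1, 3, 13]
4 → replaces 13 → [1, 3, 4]
7 → extends → [1, 3, 4, 7]
10 → extends → [1, 3, 4, 7, 10]
Five tails, so the longest non-decreasing subsequence has length 5 (e.g. 2, 3, 4, 7, 10).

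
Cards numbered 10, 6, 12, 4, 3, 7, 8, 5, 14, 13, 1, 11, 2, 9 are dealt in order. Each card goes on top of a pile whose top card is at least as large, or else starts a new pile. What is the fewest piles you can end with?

The minimum number of non-increasing subsequences covering a sequence equals the length of its longest strictly increasing subsequence.
LIS length is 4 (e.g. 6, 7, 8, 14), so 4 piles are needed.

4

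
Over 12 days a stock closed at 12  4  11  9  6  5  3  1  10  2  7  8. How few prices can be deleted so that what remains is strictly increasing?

8

Fewest deletions = n − (longest strictly increasing subsequence).
Patience tails:
12 → extends → [12]
4 → replaces 12 → [4]
11 → extends → [4, 11]
9 → replaces 11 → [4, 9]
6 → replaces 9 → [4, 6]
5 → replaces 6 → [4, 5]
3 → replaces 4 → [3, 5]
1 → replaces 3 → [1, 5]
10 → extends → [1, 5, 10]
2 → replaces 5 → [1, 2, 10]
7 → replaces 10 → [1, 2, 7]
8 → extends → [1, 2, 7, 8]
Longest strictly increasing subsequence has length 4, so deletions = 12 − 4 = 8.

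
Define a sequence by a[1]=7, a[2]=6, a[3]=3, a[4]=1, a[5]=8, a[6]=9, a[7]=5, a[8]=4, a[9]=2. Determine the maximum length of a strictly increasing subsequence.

3

Track the smallest tail for each achievable length (strict):
7 → extends → [7]
6 → replaces 7 → [6]
3 → replaces 6 → [3]
1 → replaces 3 → [1]
8 → extends → [1, 8]
9 → extends → [1, 8, 9]
5 → replaces 8 → [1, 5, 9]
4 → replaces 5 → [1, 4, 9]
2 → replaces 4 → [1, 2, 9]
Three tails, so the longest strictly increasing subsequence has length 3 (e.g. 7, 8, 9).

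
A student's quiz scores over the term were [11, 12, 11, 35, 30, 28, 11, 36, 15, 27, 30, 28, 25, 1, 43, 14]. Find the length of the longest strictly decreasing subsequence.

Negate each value so 'decreasing' becomes 'increasing', then run patience tails on the negated sequence:
-11 → extends → [-11]
-12 → replaces -11 → [-12]
-11 → extends → [-12, -11]
-35 → replaces -12 → [-35, -11]
-30 → replaces -11 → [-35, -30]
-28 → extends → [-35, -30, -28]
-11 → extends → [-35, -30, -28, -11]
-36 → replaces -35 → [-36, -30, -28, -11]
-15 → replaces -11 → [-36, -30, -28, -15]
-27 → replaces -15 → [-36, -30, -28, -27]
-30 → already a tail → [-36, -30, -28, -27]
-28 → already a tail → [-36, -30, -28, -27]
-25 → extends → [-36, -30, -28, -27, -25]
-1 → extends → [-36, -30, -28, -27, -25, -1]
-43 → replaces -36 → [-43, -30, -28, -27, -25, -1]
-14 → replaces -1 → [-43, -30, -28, -27, -25, -14]
Six tails, so the longest strictly decreasing subsequence of the original has length 6.

6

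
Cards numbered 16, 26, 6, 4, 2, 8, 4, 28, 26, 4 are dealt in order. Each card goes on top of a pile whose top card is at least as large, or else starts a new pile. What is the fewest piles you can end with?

3

The minimum number of non-increasing subsequences covering a sequence equals the length of its longest strictly increasing subsequence.
LIS length is 3 (e.g. 16, 26, 28), so 3 piles are needed.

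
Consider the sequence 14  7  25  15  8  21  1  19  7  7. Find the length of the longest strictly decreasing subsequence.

Negate each value so 'decreasing' becomes 'increasing', then run patience tails on the negated sequence:
-14 → extends → [-14]
-7 → extends → [-14, -7]
-25 → replaces -14 → [-25, -7]
-15 → replaces -7 → [-25, -15]
-8 → extends → [-25, -15, -8]
-21 → replaces -15 → [-25, -21, -8]
-1 → extends → [-25, -21, -8, -1]
-19 → replaces -8 → [-25, -21, -19, -1]
-7 → replaces -1 → [-25, -21, -19, -7]
-7 → already a tail → [-25, -21, -19, -7]
Four tails, so the longest strictly decreasing subsequence of the original has length 4.

4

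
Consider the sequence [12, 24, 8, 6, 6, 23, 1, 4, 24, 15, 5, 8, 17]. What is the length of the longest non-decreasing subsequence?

5

Track the smallest tail for each achievable length (allowing ties):
12 → extends → [12]
24 → extends → [12, 24]
8 → replaces 12 → [8, 24]
6 → replaces 8 → [6, 24]
6 → replaces 24 → [6, 6]
23 → extends → [6, 6, 23]
1 → replaces 6 → [1, 6, 23]
4 → replaces 6 → [1, 4, 23]
24 → extends → [1, 4, 23, 24]
15 → replaces 23 → [1, 4, 15, 24]
5 → replaces 15 → [1, 4, 5, 24]
8 → replaces 24 → [1, 4, 5, 8]
17 → extends → [1, 4, 5, 8, 17]
Five tails, so the longest non-decreasing subsequence has length 5 (e.g. 1, 4, 5, 8, 17).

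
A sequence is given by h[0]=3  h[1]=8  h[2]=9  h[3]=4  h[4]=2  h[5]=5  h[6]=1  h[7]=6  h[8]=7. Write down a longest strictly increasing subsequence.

3, 4, 5, 6, 7

Patience tails give the LIS length; then backtrack through the dp parents:
3 → extends → [3]
8 → extends → [3, 8]
9 → extends → [3, 8, 9]
4 → replaces 8 → [3, 4, 9]
2 → replaces 3 → [2, 4, 9]
5 → replaces 9 → [2, 4, 5]
1 → replaces 2 → [1, 4, 5]
6 → extends → [1, 4, 5, 6]
7 → extends → [1, 4, 5, 6, 7]
Length 5; one witness is 3, 4, 5, 6, 7.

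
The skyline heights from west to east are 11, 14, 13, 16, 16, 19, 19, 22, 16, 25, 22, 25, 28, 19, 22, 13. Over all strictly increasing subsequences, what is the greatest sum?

135

Let S[i] be the best sum of a strictly increasing subsequence ending at i:
i:       1   2   3   4   5   6   7   8   9  10  11  12  13  14  15  16
a[i]:   11  14  13  16  16  19  19  22  16  25  22  25  28  19  22  13
S:      11  25  24  41  41  60  60  82  41 107  82 107 135  60  82  24
Maximum is 135 (e.g. 11 + 14 + 16 + 19 + 22 + 25 + 28).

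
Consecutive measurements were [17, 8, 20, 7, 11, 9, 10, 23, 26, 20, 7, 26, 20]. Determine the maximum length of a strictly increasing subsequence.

Track the smallest tail for each achievable length (strict):
17 → extends → [17]
8 → replaces 17 → [8]
20 → extends → [8, 20]
7 → replaces 8 → [7, 20]
11 → replaces 20 → [7, 11]
9 → replaces 11 → [7, 9]
10 → extends → [7, 9, 10]
23 → extends → [7, 9, 10, 23]
26 → extends → [7, 9, 10, 23, 26]
20 → replaces 23 → [7, 9, 10, 20, 26]
7 → already a tail → [7, 9, 10, 20, 26]
26 → already a tail → [7, 9, 10, 20, 26]
20 → already a tail → [7, 9, 10, 20, 26]
Five tails, so the longest strictly increasing subsequence has length 5 (e.g. 8, 9, 10, 23, 26).

5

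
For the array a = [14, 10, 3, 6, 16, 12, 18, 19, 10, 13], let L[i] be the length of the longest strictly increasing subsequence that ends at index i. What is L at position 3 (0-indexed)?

2

dp[i] = 1 + max{dp[j] : j<i, a[j]<a[i]} (or 1 if no such j):
i:      0  1  2  3  4  5  6  7  8  9
a[i]:  14 10  3  6 16 12 18 19 10 13
dp:     1  1  1  2  3  3  4  5  3  4
At index 3 the value is 2.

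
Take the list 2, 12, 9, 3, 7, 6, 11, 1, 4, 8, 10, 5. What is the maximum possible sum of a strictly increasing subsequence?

Let S[i] be the best sum of a strictly increasing subsequence ending at i:
i:      1  2  3  4  5  6  7  8  9 10 11 12
a[i]:   2 12  9  3  7  6 11  1  4  8 10  5
S:      2 14 11  5 12 11 23  1  9 20 30 14
Maximum is 30 (e.g. 2 + 3 + 7 + 8 + 10).

30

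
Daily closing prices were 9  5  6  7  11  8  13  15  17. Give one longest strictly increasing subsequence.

5, 6, 7, 11, 13, 15, 17

Patience tails give the LIS length; then backtrack through the dp parents:
9 → extends → [9]
5 → replaces 9 → [5]
6 → extends → [5, 6]
7 → extends → [5, 6, 7]
11 → extends → [5, 6, 7, 11]
8 → replaces 11 → [5, 6, 7, 8]
13 → extends → [5, 6, 7, 8, 13]
15 → extends → [5, 6, 7, 8, 13, 15]
17 → extends → [5, 6, 7, 8, 13, 15, 17]
Length 7; one witness is 5, 6, 7, 11, 13, 15, 17.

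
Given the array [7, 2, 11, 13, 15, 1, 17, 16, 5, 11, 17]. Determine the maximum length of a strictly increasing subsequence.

6

Let dp[i] be the length of the longest such subsequence ending at index i:
i:      1  2  3  4  5  6  7  8  9 10 11
a[i]:   7  2 11 13 15  1 17 16  5 11 17
dp:     1  1  2  3  4  1  5  5  2  3  6
Maximum dp value is 6.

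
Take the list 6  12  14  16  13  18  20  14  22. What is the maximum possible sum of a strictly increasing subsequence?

Let S[i] be the best sum of a strictly increasing subsequence ending at i:
i:       1   2   3   4   5   6   7   8   9
a[i]:    6  12  14  16  13  18  20  14  22
S:       6  18  32  48  31  66  86  45 108
Maximum is 108 (e.g. 6 + 12 + 14 + 16 + 18 + 20 + 22).

108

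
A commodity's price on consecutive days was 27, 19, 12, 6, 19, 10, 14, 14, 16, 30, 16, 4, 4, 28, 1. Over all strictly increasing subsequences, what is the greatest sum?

76

Let S[i] be the best sum of a strictly increasing subsequence ending at i:
i:      1  2  3  4  5  6  7  8  9 10 11 12 13 14 15
a[i]:  27 19 12  6 19 10 14 14 16 30 16  4  4 28  1
S:     27 19 12  6 31 16 30 30 46 76 46  4  4 74  1
Maximum is 76 (e.g. 6 + 10 + 14 + 16 + 30).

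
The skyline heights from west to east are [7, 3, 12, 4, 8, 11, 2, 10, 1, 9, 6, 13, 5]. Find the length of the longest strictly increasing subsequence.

5

Track the smallest tail for each achievable length (strict):
7 → extends → [7]
3 → replaces 7 → [3]
12 → extends → [3, 12]
4 → replaces 12 → [3, 4]
8 → extends → [3, 4, 8]
11 → extends → [3, 4, 8, 11]
2 → replaces 3 → [2, 4, 8, 11]
10 → replaces 11 → [2, 4, 8, 10]
1 → replaces 2 → [1, 4, 8, 10]
9 → replaces 10 → [1, 4, 8, 9]
6 → replaces 8 → [1, 4, 6, 9]
13 → extends → [1, 4, 6, 9, 13]
5 → replaces 6 → [1, 4, 5, 9, 13]
Five tails, so the longest strictly increasing subsequence has length 5 (e.g. 3, 4, 8, 11, 13).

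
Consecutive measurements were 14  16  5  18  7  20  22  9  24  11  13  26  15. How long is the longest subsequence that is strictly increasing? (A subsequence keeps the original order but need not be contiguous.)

7

Let dp[i] be the length of the longest such subsequence ending at index i:
i:      1  2  3  4  5  6  7  8  9 10 11 12 13
a[i]:  14 16  5 18  7 20 22  9 24 11 13 26 15
dp:     1  2  1  3  2  4  5  3  6  4  5  7  6
Maximum dp value is 7.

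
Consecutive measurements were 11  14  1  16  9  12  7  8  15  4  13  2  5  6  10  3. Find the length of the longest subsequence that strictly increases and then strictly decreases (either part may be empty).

inc[i] = longest strictly increasing subsequence ending at i; dec[i] = longest strictly decreasing subsequence starting at i:
i:      1  2  3  4  5  6  7  8  9 10 11 12 13 14 15 16
a[i]:  11 14  1 16  9 12  7  8 15  4 13  2  5  6 10  3
inc:    1  2  1  3  2  3  2  3  4  2  4  2  3  4  5  3
dec:    5  5  1  5  4  4  3  3  4  2  3  1  2  2  2  1
Best peak at i=4 (value 16): inc=3, dec=5, length 3+5−1 = 7.

7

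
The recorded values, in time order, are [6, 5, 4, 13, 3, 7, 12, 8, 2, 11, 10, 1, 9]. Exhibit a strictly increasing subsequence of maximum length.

6, 7, 8, 11

Patience tails give the LIS length; then backtrack through the dp parents:
6 → extends → [6]
5 → replaces 6 → [5]
4 → replaces 5 → [4]
13 → extends → [4, 13]
3 → replaces 4 → [3, 13]
7 → replaces 13 → [3, 7]
12 → extends → [3, 7, 12]
8 → replaces 12 → [3, 7, 8]
2 → replaces 3 → [2, 7, 8]
11 → extends → [2, 7, 8, 11]
10 → replaces 11 → [2, 7, 8, 10]
1 → replaces 2 → [1, 7, 8, 10]
9 → replaces 10 → [1, 7, 8, 9]
Length 4; one witness is 6, 7, 8, 11.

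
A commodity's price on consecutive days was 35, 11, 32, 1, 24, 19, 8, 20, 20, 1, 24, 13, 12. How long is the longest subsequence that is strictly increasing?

4

Track the smallest tail for each achievable length (strict):
35 → extends → [35]
11 → replaces 35 → [11]
32 → extends → [11, 32]
1 → replaces 11 → [1, 32]
24 → replaces 32 → [1, 24]
19 → replaces 24 → [1, 19]
8 → replaces 19 → [1, 8]
20 → extends → [1, 8, 20]
20 → already a tail → [1, 8, 20]
1 → already a tail → [1, 8, 20]
24 → extends → [1, 8, 20, 24]
13 → replaces 20 → [1, 8, 13, 24]
12 → replaces 13 → [1, 8, 12, 24]
Four tails, so the longest strictly increasing subsequence has length 4 (e.g. 11, 19, 20, 24).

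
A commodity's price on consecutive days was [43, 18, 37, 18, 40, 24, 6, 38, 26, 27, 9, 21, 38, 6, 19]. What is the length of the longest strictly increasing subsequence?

5

Let dp[i] be the length of the longest such subsequence ending at index i:
i:      1  2  3  4  5  6  7  8  9 10 11 12 13 14 15
a[i]:  43 18 37 18 40 24  6 38 26 27  9 21 38  6 19
dp:     1  1  2  1  3  2  1  3  3  4  2  3  5  1  3
Maximum dp value is 5.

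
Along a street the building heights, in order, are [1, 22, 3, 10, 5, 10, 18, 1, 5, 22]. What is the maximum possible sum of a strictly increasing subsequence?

59

Let S[i] be the best sum of a strictly increasing subsequence ending at i:
i:      1  2  3  4  5  6  7  8  9 10
a[i]:   1 22  3 10  5 10 18  1  5 22
S:      1 23  4 14  9 19 37  1  9 59
Maximum is 59 (e.g. 1 + 3 + 5 + 10 + 18 + 22).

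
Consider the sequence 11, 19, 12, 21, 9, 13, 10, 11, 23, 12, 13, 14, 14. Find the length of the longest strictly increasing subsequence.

Track the smallest tail for each achievable length (strict):
11 → extends → [11]
19 → extends → [11, 19]
12 → replaces 19 → [11, 12]
21 → extends → [11, 12, 21]
9 → replaces 11 → [9, 12, 21]
13 → replaces 21 → [9, 12, 13]
10 → replaces 12 → [9, 10, 13]
11 → replaces 13 → [9, 10, 11]
23 → extends → [9, 10, 11, 23]
12 → replaces 23 → [9, 10, 11, 12]
13 → extends → [9, 10, 11, 12, 13]
14 → extends → [9, 10, 11, 12, 13, 14]
14 → already a tail → [9, 10, 11, 12, 13, 14]
Six tails, so the longest strictly increasing subsequence has length 6 (e.g. 9, 10, 11, 12, 13, 14).

6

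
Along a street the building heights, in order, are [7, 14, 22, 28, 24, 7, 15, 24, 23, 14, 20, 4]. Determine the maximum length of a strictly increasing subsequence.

4

Track the smallest tail for each achievable length (strict):
7 → extends → [7]
14 → extends → [7, 14]
22 → extends → [7, 14, 22]
28 → extends → [7, 14, 22, 28]
24 → replaces 28 → [7, 14, 22, 24]
7 → already a tail → [7, 14, 22, 24]
15 → replaces 22 → [7, 14, 15, 24]
24 → already a tail → [7, 14, 15, 24]
23 → replaces 24 → [7, 14, 15, 23]
14 → already a tail → [7, 14, 15, 23]
20 → replaces 23 → [7, 14, 15, 20]
4 → replaces 7 → [4, 14, 15, 20]
Four tails, so the longest strictly increasing subsequence has length 4 (e.g. 7, 14, 22, 28).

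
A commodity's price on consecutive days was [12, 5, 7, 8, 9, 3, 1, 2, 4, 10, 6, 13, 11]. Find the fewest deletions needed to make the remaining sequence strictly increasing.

Fewest deletions = n − (longest strictly increasing subsequence).
Patience tails:
12 → extends → [12]
5 → replaces 12 → [5]
7 → extends → [5, 7]
8 → extends → [5, 7, 8]
9 → extends → [5, 7, 8, 9]
3 → replaces 5 → [3, 7, 8, 9]
1 → replaces 3 → [1, 7, 8, 9]
2 → replaces 7 → [1, 2, 8, 9]
4 → replaces 8 → [1, 2, 4, 9]
10 → extends → [1, 2, 4, 9, 10]
6 → replaces 9 → [1, 2, 4, 6, 10]
13 → extends → [1, 2, 4, 6, 10, 13]
11 → replaces 13 → [1, 2, 4, 6, 10, 11]
Longest strictly increasing subsequence has length 6, so deletions = 13 − 6 = 7.

7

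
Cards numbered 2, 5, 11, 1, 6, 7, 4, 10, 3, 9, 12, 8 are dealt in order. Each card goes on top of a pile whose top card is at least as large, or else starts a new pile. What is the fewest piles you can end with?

Place each on the leftmost legal pile:
2 → new pile 1 (tops now [2])
5 → new pile 2 (tops now [2, 5])
11 → new pile 3 (tops now [2, 5, 11])
1 → pile 1 (tops now [1, 5, 11])
6 → pile 3 (tops now [1, 5, 6])
7 → new pile 4 (tops now [1, 5, 6, 7])
4 → pile 2 (tops now [1, 4, 6, 7])
10 → new pile 5 (tops now [1, 4, 6, 7, 10])
3 → pile 2 (tops now [1, 3, 6, 7, 10])
9 → pile 5 (tops now [1, 3, 6, 7, 9])
12 → new pile 6 (tops now [1, 3, 6, 7, 9, 12])
8 → pile 5 (tops now [1, 3, 6, 7, 8, 12])
Six piles.

6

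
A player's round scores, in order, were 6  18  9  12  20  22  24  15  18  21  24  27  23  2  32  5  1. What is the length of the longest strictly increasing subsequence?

Let dp[i] be the length of the longest such subsequence ending at index i:
i:      1  2  3  4  5  6  7  8  9 10 11 12 13 14 15 16 17
a[i]:   6 18  9 12 20 22 24 15 18 21 24 27 23  2 32  5  1
dp:     1  2  2  3  4  5  6  4  5  6  7  8  7  1  9  2  1
Maximum dp value is 9.

9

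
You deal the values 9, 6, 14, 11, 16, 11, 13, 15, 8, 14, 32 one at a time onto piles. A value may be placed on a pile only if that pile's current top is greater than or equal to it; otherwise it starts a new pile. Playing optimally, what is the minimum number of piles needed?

5

Place each on the leftmost legal pile:
9 → new pile 1 (tops now [9])
6 → pile 1 (tops now [6])
14 → new pile 2 (tops now [6, 14])
11 → pile 2 (tops now [6, 11])
16 → new pile 3 (tops now [6, 11, 16])
11 → pile 2 (tops now [6, 11, 16])
13 → pile 3 (tops now [6, 11, 13])
15 → new pile 4 (tops now [6, 11, 13, 15])
8 → pile 2 (tops now [6, 8, 13, 15])
14 → pile 4 (tops now [6, 8, 13, 14])
32 → new pile 5 (tops now [6, 8, 13, 14, 32])
Five piles.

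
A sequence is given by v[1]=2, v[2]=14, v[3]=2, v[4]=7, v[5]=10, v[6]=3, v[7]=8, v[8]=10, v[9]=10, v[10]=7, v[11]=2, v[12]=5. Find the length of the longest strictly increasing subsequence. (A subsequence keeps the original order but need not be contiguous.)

4

Track the smallest tail for each achievable length (strict):
2 → extends → [2]
14 → extends → [2, 14]
2 → already a tail → [2, 14]
7 → replaces 14 → [2, 7]
10 → extends → [2, 7, 10]
3 → replaces 7 → [2, 3, 10]
8 → replaces 10 → [2, 3, 8]
10 → extends → [2, 3, 8, 10]
10 → already a tail → [2, 3, 8, 10]
7 → replaces 8 → [2, 3, 7, 10]
2 → already a tail → [2, 3, 7, 10]
5 → replaces 7 → [2, 3, 5, 10]
Four tails, so the longest strictly increasing subsequence has length 4 (e.g. 2, 7, 8, 10).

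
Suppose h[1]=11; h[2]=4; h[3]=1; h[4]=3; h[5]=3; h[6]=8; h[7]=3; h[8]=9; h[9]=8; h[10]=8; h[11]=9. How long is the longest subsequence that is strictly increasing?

4

Track the smallest tail for each achievable length (strict):
11 → extends → [11]
4 → replaces 11 → [4]
1 → replaces 4 → [1]
3 → extends → [1, 3]
3 → already a tail → [1, 3]
8 → extends → [1, 3, 8]
3 → already a tail → [1, 3, 8]
9 → extends → [1, 3, 8, 9]
8 → already a tail → [1, 3, 8, 9]
8 → already a tail → [1, 3, 8, 9]
9 → already a tail → [1, 3, 8, 9]
Four tails, so the longest strictly increasing subsequence has length 4 (e.g. 1, 3, 8, 9).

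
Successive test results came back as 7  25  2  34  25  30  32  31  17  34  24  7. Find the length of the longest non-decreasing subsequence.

Let dp[i] be the length of the longest such subsequence ending at index i:
i:      1  2  3  4  5  6  7  8  9 10 11 12
a[i]:   7 25  2 34 25 30 32 31 17 34 24  7
dp:     1  2  1  3  3  4  5  5  2  6  3  2
Maximum dp value is 6.

6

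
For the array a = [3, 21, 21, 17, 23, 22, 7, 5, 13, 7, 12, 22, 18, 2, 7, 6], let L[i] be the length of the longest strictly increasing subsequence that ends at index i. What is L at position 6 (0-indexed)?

2

dp[i] = 1 + max{dp[j] : j<i, a[j]<a[i]} (or 1 if no such j):
i:      0  1  2  3  4  5  6  7  8  9 10 11 12 13 14 15
a[i]:   3 21 21 17 23 22  7  5 13  7 12 22 18  2  7  6
dp:     1  2  2  2  3  3  2  2  3  3  4  5  5  1  3  3
At index 6 the value is 2.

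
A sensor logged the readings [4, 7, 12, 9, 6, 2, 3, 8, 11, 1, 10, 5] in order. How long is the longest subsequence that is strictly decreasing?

Let dp[i] be the longest strictly decreasing subsequence ending at i:
i:      1  2  3  4  5  6  7  8  9 10 11 12
a[i]:   4  7 12  9  6  2  3  8 11  1 10  5
dp:     1  1  1  2  3  4  4  3  2  5  3  4
Maximum is 5.

5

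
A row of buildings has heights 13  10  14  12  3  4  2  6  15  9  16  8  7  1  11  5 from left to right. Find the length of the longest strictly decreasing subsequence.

Let dp[i] be the longest strictly decreasing subsequence ending at i:
i:      1  2  3  4  5  6  7  8  9 10 11 12 13 14 15 16
a[i]:  13 10 14 12  3  4  2  6 15  9 16  8  7  1 11  5
dp:     1  2  1  2  3  3  4  3  1  3  1  4  5  6  3  6
Maximum is 6.

6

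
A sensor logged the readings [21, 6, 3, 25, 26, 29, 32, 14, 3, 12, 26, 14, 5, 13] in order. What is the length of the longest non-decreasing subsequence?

5

Let dp[i] be the length of the longest such subsequence ending at index i:
i:      1  2  3  4  5  6  7  8  9 10 11 12 13 14
a[i]:  21  6  3 25 26 29 32 14  3 12 26 14  5 13
dp:     1  1  1  2  3  4  5  2  2  3  4  4  3  4
Maximum dp value is 5.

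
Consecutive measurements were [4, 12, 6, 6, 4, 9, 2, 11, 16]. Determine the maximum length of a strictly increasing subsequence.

5

Let dp[i] be the length of the longest such subsequence ending at index i:
i:      1  2  3  4  5  6  7  8  9
a[i]:   4 12  6  6  4  9  2 11 16
dp:     1  2  2  2  1  3  1  4  5
Maximum dp value is 5.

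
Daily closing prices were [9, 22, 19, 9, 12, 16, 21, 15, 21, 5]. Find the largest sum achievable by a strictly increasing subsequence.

58

Let S[i] be the best sum of a strictly increasing subsequence ending at i:
i:      1  2  3  4  5  6  7  8  9 10
a[i]:   9 22 19  9 12 16 21 15 21  5
S:      9 31 28  9 21 37 58 36 58  5
Maximum is 58 (e.g. 9 + 12 + 16 + 21).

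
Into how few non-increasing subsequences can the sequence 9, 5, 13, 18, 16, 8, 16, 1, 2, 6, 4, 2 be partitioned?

The minimum number of non-increasing subsequences covering a sequence equals the length of its longest strictly increasing subsequence.
LIS length is 3 (e.g. 9, 13, 18), so 3 piles are needed.

3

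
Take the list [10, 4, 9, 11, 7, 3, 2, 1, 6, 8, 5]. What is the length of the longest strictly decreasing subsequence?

Let dp[i] be the longest strictly decreasing subsequence ending at i:
i:      1  2  3  4  5  6  7  8  9 10 11
a[i]:  10  4  9 11  7  3  2  1  6  8  5
dp:     1  2  2  1  3  4  5  6  4  3  5
Maximum is 6.

6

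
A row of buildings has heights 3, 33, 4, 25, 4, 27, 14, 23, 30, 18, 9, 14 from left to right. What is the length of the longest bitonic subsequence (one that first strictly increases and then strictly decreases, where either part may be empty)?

inc[i] = longest strictly increasing subsequence ending at i; dec[i] = longest strictly decreasing subsequence starting at i:
i:      1  2  3  4  5  6  7  8  9 10 11 12
a[i]:   3 33  4 25  4 27 14 23 30 18  9 14
inc:    1  2  2  3  2  4  3  4  5  4  3  4
dec:    1  5  1  4  1  4  2  3  3  2  1  1
Best peak at i=6 (value 27): inc=4, dec=4, length 4+4−1 = 7.

7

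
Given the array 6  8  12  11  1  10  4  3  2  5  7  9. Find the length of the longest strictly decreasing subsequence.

6

Negate each value so 'decreasing' becomes 'increasing', then run patience tails on the negated sequence:
-6 → extends → [-6]
-8 → replaces -6 → [-8]
-12 → replaces -8 → [-12]
-11 → extends → [-12, -11]
-1 → extends → [-12, -11, -1]
-10 → replaces -1 → [-12, -11, -10]
-4 → extends → [-12, -11, -10, -4]
-3 → extends → [-12, -11, -10, -4, -3]
-2 → extends → [-12, -11, -10, -4, -3, -2]
-5 → replaces -4 → [-12, -11, -10, -5, -3, -2]
-7 → replaces -5 → [-12, -11, -10, -7, -3, -2]
-9 → replaces -7 → [-12, -11, -10, -9, -3, -2]
Six tails, so the longest strictly decreasing subsequence of the original has length 6.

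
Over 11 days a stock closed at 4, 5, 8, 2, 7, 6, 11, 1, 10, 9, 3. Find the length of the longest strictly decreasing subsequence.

4

Negate each value so 'decreasing' becomes 'increasing', then run patience tails on the negated sequence:
-4 → extends → [-4]
-5 → replaces -4 → [-5]
-8 → replaces -5 → [-8]
-2 → extends → [-8, -2]
-7 → replaces -2 → [-8, -7]
-6 → extends → [-8, -7, -6]
-11 → replaces -8 → [-11, -7, -6]
-1 → extends → [-11, -7, -6, -1]
-10 → replaces -7 → [-11, -10, -6, -1]
-9 → replaces -6 → [-11, -10, -9, -1]
-3 → replaces -1 → [-11, -10, -9, -3]
Four tails, so the longest strictly decreasing subsequence of the original has length 4.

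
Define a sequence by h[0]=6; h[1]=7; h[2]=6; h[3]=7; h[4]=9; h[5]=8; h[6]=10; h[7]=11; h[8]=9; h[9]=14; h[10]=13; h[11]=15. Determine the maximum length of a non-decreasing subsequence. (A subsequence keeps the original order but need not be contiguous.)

8

Track the smallest tail for each achievable length (allowing ties):
6 → extends → [6]
7 → extends → [6, 7]
6 → replaces 7 → [6, 6]
7 → extends → [6, 6, 7]
9 → extends → [6, 6, 7, 9]
8 → replaces 9 → [6, 6, 7, 8]
10 → extends → [6, 6, 7, 8, 10]
11 → extends → [6, 6, 7, 8, 10, 11]
9 → replaces 10 → [6, 6, 7, 8, 9, 11]
14 → extends → [6, 6, 7, 8, 9, 11, 14]
13 → replaces 14 → [6, 6, 7, 8, 9, 11, 13]
15 → extends → [6, 6, 7, 8, 9, 11, 13, 15]
Eight tails, so the longest non-decreasing subsequence has length 8 (e.g. 6, 7, 7, 9, 10, 11, 14, 15).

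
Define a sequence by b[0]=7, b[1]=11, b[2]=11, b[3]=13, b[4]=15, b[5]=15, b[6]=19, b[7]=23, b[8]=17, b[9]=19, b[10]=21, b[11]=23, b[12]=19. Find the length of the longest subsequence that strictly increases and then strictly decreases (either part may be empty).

9

inc[i] = longest strictly increasing subsequence ending at i; dec[i] = longest strictly decreasing subsequence starting at i:
i:      0  1  2  3  4  5  6  7  8  9 10 11 12
b[i]:   7 11 11 13 15 15 19 23 17 19 21 23 19
inc:    1  2  2  3  4  4  5  6  5  6  7  8  6
dec:    1  1  1  1  1  1  2  3  1  1  2  2  1
Best peak at i=11 (value 23): inc=8, dec=2, length 8+2−1 = 9.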